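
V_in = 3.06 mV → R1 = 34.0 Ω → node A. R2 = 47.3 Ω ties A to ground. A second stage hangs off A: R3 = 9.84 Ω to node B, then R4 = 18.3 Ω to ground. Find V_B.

Looking into the second stage from A: R3 + R4 = 28.14 Ω appears in parallel with R2.
Effective lower resistance at A: R2 ‖ 28.14 = 17.64 Ω.
V_A = 3.06 × 17.64/(34.0 + 17.64) = 1.045 mV.
V_B = V_A × 0.6503 = 0.6799 mV.

V_B ≈ 0.680 mV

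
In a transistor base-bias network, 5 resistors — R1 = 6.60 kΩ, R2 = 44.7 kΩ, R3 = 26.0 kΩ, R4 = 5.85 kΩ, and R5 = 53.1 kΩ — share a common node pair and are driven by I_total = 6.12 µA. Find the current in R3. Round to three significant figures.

Total conductance ΣG = 1/6.60 + 1/44.7 + 1/26.0 + 1/5.85 + 1/53.1 = 0.4021 (units of 1/kΩ).
Current divider: I(R3) = I_total · G_k/ΣG = 6.12 × (0.03846/0.4021) = 6.12 × 0.09565 = 0.5854 µA.

I ≈ 0.585 µA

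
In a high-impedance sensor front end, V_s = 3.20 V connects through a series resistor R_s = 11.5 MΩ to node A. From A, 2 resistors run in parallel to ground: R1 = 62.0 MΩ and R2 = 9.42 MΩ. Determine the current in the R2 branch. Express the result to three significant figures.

Combine the parallel branches: R_p = (1/62.0 + 1/9.42)⁻¹ = 8.178 MΩ.
Node voltage V_A = V_s · R_p/(R_s + R_p) = 3.20 × 0.4156 = 1.330 V.
I(R2) = V_A / R2 = 1.330/9.42 = 0.1412 µA.

I ≈ 0.141 µA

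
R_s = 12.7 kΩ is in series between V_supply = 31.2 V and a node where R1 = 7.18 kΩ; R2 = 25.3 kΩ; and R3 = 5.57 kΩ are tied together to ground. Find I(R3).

I ≈ 1.01 mA

Equivalent of the parallel group: R_p = 2.791 kΩ.
V_A by voltage divider: V_A = 31.2 × 2.791/(12.7 + 2.791) = 5.621 V.
Branch current I = V_A/R3 = 5.621/5.57 = 1.009 mA.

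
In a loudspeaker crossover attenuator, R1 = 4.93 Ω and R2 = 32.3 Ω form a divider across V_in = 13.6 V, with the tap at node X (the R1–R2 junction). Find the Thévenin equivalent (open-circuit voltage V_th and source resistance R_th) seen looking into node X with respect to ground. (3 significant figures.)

V_th is the unloaded tap voltage: V_in · R2/(R1+R2) = 13.6 × 0.8676 = 11.80 V.
Looking into X with the source shorted: R_th = R1·R2/(R1+R2) = 4.930 × 32.3/37.23 = 4.277 Ω.

V_th ≈ 11.8 V, R_th ≈ 4.28 Ω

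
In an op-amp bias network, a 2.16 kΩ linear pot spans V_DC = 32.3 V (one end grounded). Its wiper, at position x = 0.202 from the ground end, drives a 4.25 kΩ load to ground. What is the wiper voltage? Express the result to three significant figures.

Lower segment x·R_p = 0.4363 kΩ; upper segment (1−x)·R_p = 1.724 kΩ.
R_L loads the lower segment: effective lower R = 0.3957 kΩ.
Loaded-divider output: V_out = 32.3 × 0.1867 = 6.031 V.

V_out ≈ 6.03 V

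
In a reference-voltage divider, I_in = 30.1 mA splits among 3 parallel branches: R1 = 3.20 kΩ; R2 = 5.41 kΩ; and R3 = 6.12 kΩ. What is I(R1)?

I ≈ 14.2 mA

Conductances: ΣG = 1/3.20 + 1/5.41 + 1/6.12 = 0.6607 (1/kΩ).
Current divider: I(R1) = I_in · G_k/ΣG = 30.1 × (0.3125/0.6607) = 30.1 × 0.4730 = 14.24 mA.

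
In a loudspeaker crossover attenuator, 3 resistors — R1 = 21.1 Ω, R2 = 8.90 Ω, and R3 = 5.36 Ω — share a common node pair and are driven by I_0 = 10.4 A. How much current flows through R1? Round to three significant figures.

I ≈ 1.42 A

Conductances: ΣG = 1/21.1 + 1/8.90 + 1/5.36 = 0.3463 (1/Ω).
R1 takes the fraction G_k/ΣG = 0.04739/0.3463 = 0.1368, so I = 10.4 × 0.1368 = 1.423 A.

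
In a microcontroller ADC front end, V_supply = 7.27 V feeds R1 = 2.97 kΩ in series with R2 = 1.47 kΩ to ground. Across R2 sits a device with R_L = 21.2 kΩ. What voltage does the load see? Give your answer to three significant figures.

V_out ≈ 2.30 V

First combine the lower leg with the load: R2 ‖ R_L = 1.375 kΩ.
Now apply the divider: V_out = 7.27 × 0.3164 = 2.300 V.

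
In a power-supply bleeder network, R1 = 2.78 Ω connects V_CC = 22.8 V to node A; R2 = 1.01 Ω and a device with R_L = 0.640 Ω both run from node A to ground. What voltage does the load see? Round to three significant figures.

R2 ‖ R_L = (1.01 × 0.640)/(1.01 + 0.640) = 0.3918 Ω.
Now apply the divider: V_out = 22.8 × 0.1235 = 2.816 V.

V_out ≈ 2.82 V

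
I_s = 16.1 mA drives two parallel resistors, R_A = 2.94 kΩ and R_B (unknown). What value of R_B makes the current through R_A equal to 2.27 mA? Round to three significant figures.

Two-branch current divider: I_A = I_s · R_B/(R_A + R_B).
With f = 0.1410, R_B = R_A · f/(1−f) = 2.94 × 0.1641 = 0.4826 kΩ.

R_B ≈ 0.483 kΩ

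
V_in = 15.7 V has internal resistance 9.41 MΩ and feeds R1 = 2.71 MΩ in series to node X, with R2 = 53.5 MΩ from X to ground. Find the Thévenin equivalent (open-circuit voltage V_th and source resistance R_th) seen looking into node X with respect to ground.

V_th ≈ 12.8 V, R_th ≈ 9.88 MΩ

R1' = 9.41 + 2.71 = 12.12 MΩ (source resistance + R1).
V_th is the unloaded tap voltage: V_in · R2/(R1'+R2) = 15.7 × 0.8153 = 12.80 V.
Looking into X with the source shorted: R_th = R1'·R2/(R1'+R2) = 12.12 × 53.5/65.62 = 9.881 MΩ.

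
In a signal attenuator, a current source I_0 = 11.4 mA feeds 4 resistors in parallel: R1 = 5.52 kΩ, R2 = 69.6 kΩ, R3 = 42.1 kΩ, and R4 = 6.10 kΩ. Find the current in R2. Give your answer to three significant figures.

ΣG = 1/5.52 + 1/69.6 + 1/42.1 + 1/6.10 = 0.3832.
Current divider: I(R2) = I_0 · G_k/ΣG = 11.4 × (0.01437/0.3832) = 11.4 × 0.03749 = 0.4274 mA.

I ≈ 0.427 mA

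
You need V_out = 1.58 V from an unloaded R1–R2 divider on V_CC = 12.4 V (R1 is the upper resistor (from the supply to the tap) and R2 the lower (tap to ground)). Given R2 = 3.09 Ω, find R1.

R1 ≈ 21.2 Ω

V_out/V_CC = R2/(R1+R2) = 0.1274.
Rearranging, R1 = R2·(1−k)/k = 3.09 × 6.848 = 21.16 Ω.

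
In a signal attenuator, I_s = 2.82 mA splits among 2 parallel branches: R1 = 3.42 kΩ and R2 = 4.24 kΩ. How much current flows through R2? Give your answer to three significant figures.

With just two branches, the current splits inversely with resistance.
I(R2) = 2.82 × 3.42/(3.42 + 4.24) = 2.82 × 0.4465 = 1.259 mA.

I ≈ 1.26 mA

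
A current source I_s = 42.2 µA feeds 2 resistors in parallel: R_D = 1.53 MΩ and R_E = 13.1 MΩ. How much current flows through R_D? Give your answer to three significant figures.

I ≈ 37.8 µA

With just two branches, the current splits inversely with resistance.
So I = 42.2 × 13.1/14.63 = 37.79 µA.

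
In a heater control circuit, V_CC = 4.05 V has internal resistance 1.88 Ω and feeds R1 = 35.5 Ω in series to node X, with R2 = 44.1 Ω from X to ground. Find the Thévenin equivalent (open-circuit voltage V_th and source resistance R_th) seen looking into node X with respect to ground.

R1' = 1.88 + 35.5 = 37.38 Ω (source resistance + R1).
With X open, the divider is unloaded: V_th = 4.05 × 44.1/81.48 = 2.192 V.
With V_CC suppressed (replaced by a short), R_th = R1' ‖ R2 = (37.38 × 44.1)/(37.38 + 44.1) = 20.23 Ω.

V_th ≈ 2.19 V, R_th ≈ 20.2 Ω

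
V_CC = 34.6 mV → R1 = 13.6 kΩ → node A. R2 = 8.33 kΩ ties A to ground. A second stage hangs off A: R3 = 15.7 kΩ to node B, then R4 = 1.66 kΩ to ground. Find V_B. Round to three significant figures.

V_B ≈ 0.969 mV

Node A sees R2 in parallel with the series input of stage 2, R3 + R4 = 17.36 kΩ.
Effective lower resistance at A: R2 ‖ 17.36 = 5.629 kΩ.
So V_A = 34.6 × 0.2927 = 10.13 mV.
Then the unloaded second divider: V_B = V_A × R4/(R3+R4) = 10.13 × 0.09562 = 0.9685 mV.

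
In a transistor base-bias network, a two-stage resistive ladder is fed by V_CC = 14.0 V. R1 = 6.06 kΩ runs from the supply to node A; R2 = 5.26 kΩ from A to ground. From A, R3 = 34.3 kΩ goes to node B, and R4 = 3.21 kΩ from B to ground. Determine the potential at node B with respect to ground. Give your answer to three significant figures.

Node A sees R2 in parallel with the series input of stage 2, R3 + R4 = 37.51 kΩ.
R2 ‖ (R3+R4) = 4.613 kΩ.
V_A = 14.0 × 4.613/(6.06 + 4.613) = 6.051 V.
Then the unloaded second divider: V_B = V_A × R4/(R3+R4) = 6.051 × 0.08558 = 0.5178 V.

V_B ≈ 0.518 V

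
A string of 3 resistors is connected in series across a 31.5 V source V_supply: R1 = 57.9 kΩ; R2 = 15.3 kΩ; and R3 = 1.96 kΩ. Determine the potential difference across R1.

Total series resistance ΣR = 57.9 + 15.3 + 1.96 = 75.16 kΩ.
V = V_supply · R/ΣR = 31.5 × 0.7704 = 24.27 V.

V ≈ 24.3 V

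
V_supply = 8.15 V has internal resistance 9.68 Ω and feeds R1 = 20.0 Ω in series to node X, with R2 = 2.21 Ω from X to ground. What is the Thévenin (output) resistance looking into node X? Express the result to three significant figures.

R_th ≈ 2.06 Ω

R1' = 9.68 + 20.0 = 29.68 Ω (source resistance + R1).
Zeroing V_supply shorts the top of R1' to ground, so R_th = R1' ‖ R2 = 2.057 Ω.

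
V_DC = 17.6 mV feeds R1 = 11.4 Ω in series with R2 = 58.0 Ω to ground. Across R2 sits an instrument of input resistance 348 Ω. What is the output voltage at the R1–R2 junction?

R2 ‖ R_L = (58.0 × 348)/(58.0 + 348) = 49.71 Ω.
Now apply the divider: V_out = 17.6 × 0.8135 = 14.32 mV.

V_out ≈ 14.3 mV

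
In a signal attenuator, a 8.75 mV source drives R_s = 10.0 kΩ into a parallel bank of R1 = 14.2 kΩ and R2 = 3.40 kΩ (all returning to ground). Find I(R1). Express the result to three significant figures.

Parallel bank: R_p = 1/(1/14.2 + 1/3.40) = 2.743 kΩ.
V_A by voltage divider: V_A = 8.75 × 2.743/(10.0 + 2.743) = 1.884 mV.
I(R1) = V_A / R1 = 1.884/14.2 = 0.1326 µA.

I ≈ 0.133 µA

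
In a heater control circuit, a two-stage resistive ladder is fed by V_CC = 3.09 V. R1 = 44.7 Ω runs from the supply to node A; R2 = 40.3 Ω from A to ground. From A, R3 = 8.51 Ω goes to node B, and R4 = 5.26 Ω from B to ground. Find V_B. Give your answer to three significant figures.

V_B ≈ 0.220 V

Node A sees R2 in parallel with the series input of stage 2, R3 + R4 = 13.77 Ω.
R2 ‖ (R3+R4) = 10.26 Ω.
So V_A = 3.09 × 0.1867 = 0.5770 V.
Stage 2 is unloaded, so V_B = V_A · R4/(R3+R4) = 0.5770 × 5.26/13.77 = 0.2204 V.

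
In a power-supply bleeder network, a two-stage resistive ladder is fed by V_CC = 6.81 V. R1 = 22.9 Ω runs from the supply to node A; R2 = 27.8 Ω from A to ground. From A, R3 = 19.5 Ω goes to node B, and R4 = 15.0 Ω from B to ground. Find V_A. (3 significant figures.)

V_A ≈ 2.74 V

The second stage (R3 + R4 = 34.50 Ω) loads node A in parallel with R2.
Effective lower resistance at A: R2 ‖ 34.50 = 15.39 Ω.
First divider: V_A = V_CC · 15.39/(22.9 + 15.39) = 2.738 V.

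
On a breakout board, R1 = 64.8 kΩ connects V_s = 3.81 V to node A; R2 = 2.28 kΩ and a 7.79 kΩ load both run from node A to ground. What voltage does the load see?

V_out ≈ 0.101 V

R2 ‖ R_L = (2.28 × 7.79)/(2.28 + 7.79) = 1.764 kΩ.
Voltage divider with the loaded lower leg: V_out = 3.81 × 1.764/(64.8 + 1.764) = 3.81 × 0.02650 = 0.1010 V.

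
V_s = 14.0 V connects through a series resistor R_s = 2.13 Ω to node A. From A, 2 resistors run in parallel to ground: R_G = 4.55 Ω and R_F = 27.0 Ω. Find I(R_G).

I ≈ 1.99 A

Equivalent of the parallel group: R_p = 3.894 Ω.
V_A by voltage divider: V_A = 14.0 × 3.894/(2.13 + 3.894) = 9.050 V.
Branch current I = V_A/R_G = 9.050/4.55 = 1.989 A.
(Check via current divider: I_total = 2.324 A; share G_k/ΣG = 0.8558 → same result.)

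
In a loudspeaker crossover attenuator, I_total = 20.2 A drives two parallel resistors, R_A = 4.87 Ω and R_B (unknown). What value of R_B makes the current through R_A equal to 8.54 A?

R_B ≈ 3.57 Ω

Two-branch current divider: I_A = I_total · R_B/(R_A + R_B).
With f = 0.4228, R_B = R_A · f/(1−f) = 4.87 × 0.7324 = 3.567 Ω.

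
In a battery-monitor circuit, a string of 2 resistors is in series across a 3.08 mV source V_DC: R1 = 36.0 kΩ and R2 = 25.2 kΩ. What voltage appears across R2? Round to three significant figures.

V ≈ 1.27 mV

ΣR = 36.0 + 25.2 = 61.20 kΩ.
V = V_DC · R/ΣR = 3.08 × 0.4118 = 1.268 mV.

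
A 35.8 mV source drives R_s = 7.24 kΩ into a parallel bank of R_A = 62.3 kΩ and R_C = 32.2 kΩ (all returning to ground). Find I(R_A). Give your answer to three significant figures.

Parallel bank: R_p = 1/(1/62.3 + 1/32.2) = 21.23 kΩ.
V_A = 35.8 × 21.23/28.47 = 26.70 mV.
Branch current I = V_A/R_A = 26.70/62.3 = 0.4285 µA.
(Equivalently: I_total = 1.258 µA, then current-divider fraction G_k/ΣG = 0.3407.)

I ≈ 0.428 µA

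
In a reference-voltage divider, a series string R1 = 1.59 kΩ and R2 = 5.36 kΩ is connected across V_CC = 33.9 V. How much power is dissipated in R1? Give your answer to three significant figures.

The common current is I = 33.9/6.950 = 4.878 mA.
P = I²R = 23.79 × 1.59 = 37.83 mW.

P ≈ 37.8 mW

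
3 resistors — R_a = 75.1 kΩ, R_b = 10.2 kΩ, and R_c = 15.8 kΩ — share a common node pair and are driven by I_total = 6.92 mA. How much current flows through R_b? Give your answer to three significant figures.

I ≈ 3.88 mA

Conductances: ΣG = 1/75.1 + 1/10.2 + 1/15.8 = 0.1746 (1/kΩ).
R_b takes the fraction G_k/ΣG = 0.09804/0.1746 = 0.5614, so I = 6.92 × 0.5614 = 3.885 mA.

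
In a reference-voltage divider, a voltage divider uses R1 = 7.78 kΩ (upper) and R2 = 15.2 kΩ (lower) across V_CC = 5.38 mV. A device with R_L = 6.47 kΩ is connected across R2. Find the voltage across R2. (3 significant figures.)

V_out ≈ 1.98 mV

R2 ‖ R_L = (15.2 × 6.47)/(15.2 + 6.47) = 4.538 kΩ.
Then V_out = V_CC · R2'/(R1 + R2') = 5.38 × 4.538/12.32 = 1.982 mV.
(Unloaded it would be 3.56 mV; the load pulls it down.)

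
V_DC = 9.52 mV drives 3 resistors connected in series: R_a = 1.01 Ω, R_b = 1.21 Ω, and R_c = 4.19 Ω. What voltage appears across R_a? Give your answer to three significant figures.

V ≈ 1.50 mV

Series total: ΣR = 1.01 + 1.21 + 4.19 = 6.410 Ω.
V = V_DC · R/ΣR = 9.52 × 0.1576 = 1.500 mV.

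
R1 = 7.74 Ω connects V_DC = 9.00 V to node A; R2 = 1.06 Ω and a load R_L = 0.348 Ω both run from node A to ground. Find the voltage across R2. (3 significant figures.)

R2 ‖ R_L = (1.06 × 0.348)/(1.06 + 0.348) = 0.2620 Ω.
Now apply the divider: V_out = 9.00 × 0.03274 = 0.2947 V.
(Unloaded it would be 1.08 V; the load pulls it down.)

V_out ≈ 0.295 V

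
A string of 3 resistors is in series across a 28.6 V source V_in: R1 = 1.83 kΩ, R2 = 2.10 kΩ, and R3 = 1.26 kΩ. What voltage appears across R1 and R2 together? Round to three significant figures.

Series total: ΣR = 1.83 + 2.10 + 1.26 = 5.190 kΩ.
R_{R1..R2} = 1.83 + 2.10 = 3.930 kΩ.
V = V_in · R/ΣR = 28.6 × 0.7572 = 21.66 V.

V ≈ 21.7 V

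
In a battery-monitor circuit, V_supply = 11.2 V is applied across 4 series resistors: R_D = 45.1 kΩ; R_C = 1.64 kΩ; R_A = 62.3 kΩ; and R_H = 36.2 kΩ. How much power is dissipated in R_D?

The common current is I = 11.2/145.2 = 0.07711 mA.
V(R_D) = I·R = 3.478 V; P = V·I = 3.478 × 0.07711 = 0.2682 mW.

P ≈ 0.268 mW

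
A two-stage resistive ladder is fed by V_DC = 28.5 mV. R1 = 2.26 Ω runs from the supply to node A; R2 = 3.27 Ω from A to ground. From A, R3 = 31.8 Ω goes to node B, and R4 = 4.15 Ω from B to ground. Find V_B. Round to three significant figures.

Looking into the second stage from A: R3 + R4 = 35.95 Ω appears in parallel with R2.
Effective lower resistance at A: R2 ‖ 35.95 = 2.997 Ω.
V_A = 28.5 × 2.997/(2.26 + 2.997) = 16.25 mV.
V_B = V_A × 0.1154 = 1.876 mV.

V_B ≈ 1.88 mV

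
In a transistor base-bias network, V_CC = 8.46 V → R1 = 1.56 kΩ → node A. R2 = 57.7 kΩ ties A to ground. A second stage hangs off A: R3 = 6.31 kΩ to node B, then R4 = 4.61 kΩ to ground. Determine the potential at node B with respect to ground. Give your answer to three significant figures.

Node A sees R2 in parallel with the series input of stage 2, R3 + R4 = 10.92 kΩ.
Effective lower resistance at A: R2 ‖ 10.92 = 9.182 kΩ.
First divider: V_A = V_CC · 9.182/(1.56 + 9.182) = 7.231 V.
Then the unloaded second divider: V_B = V_A × R4/(R3+R4) = 7.231 × 0.4222 = 3.053 V.

V_B ≈ 3.05 V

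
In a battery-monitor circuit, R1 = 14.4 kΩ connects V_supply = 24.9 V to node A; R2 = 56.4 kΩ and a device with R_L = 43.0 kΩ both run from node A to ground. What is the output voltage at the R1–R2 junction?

V_out ≈ 15.7 V

First combine the lower leg with the load: R2 ‖ R_L = 24.40 kΩ.
Voltage divider with the loaded lower leg: V_out = 24.9 × 24.40/(14.4 + 24.40) = 24.9 × 0.6289 = 15.66 V.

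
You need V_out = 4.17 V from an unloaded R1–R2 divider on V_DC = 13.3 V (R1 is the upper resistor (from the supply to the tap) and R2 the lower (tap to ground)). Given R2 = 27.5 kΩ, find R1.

V_out/V_DC = R2/(R1+R2) = 0.3135.
Rearranging, R1 = R2·(1−k)/k = 27.5 × 2.189 = 60.21 kΩ.

R1 ≈ 60.2 kΩ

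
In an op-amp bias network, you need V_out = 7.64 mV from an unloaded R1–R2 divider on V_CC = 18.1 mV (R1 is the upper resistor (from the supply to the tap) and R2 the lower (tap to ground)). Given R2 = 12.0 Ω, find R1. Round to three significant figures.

R1 ≈ 16.4 Ω

V_out/V_CC = R2/(R1+R2) = 0.4221.
R1 = R2·(1/k − 1) = 12.0 × 1.369 = 16.43 Ω.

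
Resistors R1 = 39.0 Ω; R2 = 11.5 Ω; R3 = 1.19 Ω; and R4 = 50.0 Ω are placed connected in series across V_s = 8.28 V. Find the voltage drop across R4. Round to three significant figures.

V ≈ 4.07 V

ΣR = 39.0 + 11.5 + 1.19 + 50.0 = 101.7 Ω.
V = V_s · R/ΣR = 8.28 × 0.4917 = 4.071 V.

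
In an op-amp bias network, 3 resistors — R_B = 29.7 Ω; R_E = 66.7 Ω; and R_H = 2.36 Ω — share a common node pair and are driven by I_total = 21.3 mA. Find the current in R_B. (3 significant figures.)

ΣG = 1/29.7 + 1/66.7 + 1/2.36 = 0.4724.
Current divider: I(R_B) = I_total · G_k/ΣG = 21.3 × (0.03367/0.4724) = 21.3 × 0.07128 = 1.518 mA.

I ≈ 1.52 mA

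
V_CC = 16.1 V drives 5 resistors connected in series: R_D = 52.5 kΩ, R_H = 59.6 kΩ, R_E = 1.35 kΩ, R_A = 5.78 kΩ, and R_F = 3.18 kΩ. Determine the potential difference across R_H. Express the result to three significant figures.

Total series resistance ΣR = 52.5 + 59.6 + 1.35 + 5.78 + 3.18 = 122.4 kΩ.
V = V_CC · R/ΣR = 16.1 × 0.4869 = 7.839 V.

V ≈ 7.84 V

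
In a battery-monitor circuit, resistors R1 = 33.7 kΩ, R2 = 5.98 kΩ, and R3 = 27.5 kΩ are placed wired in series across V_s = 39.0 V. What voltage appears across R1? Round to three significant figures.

V ≈ 19.6 V

ΣR = 33.7 + 5.98 + 27.5 = 67.18 kΩ.
Voltage divider: V = V_s · (33.70 / 67.18) = 39.0 × 0.5016 = 19.56 V.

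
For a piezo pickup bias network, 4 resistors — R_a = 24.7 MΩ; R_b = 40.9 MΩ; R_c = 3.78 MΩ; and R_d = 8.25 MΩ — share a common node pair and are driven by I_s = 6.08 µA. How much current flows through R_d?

ΣG = 1/24.7 + 1/40.9 + 1/3.78 + 1/8.25 = 0.4507.
R_d takes the fraction G_k/ΣG = 0.1212/0.4507 = 0.2689, so I = 6.08 × 0.2689 = 1.635 µA.

I ≈ 1.64 µA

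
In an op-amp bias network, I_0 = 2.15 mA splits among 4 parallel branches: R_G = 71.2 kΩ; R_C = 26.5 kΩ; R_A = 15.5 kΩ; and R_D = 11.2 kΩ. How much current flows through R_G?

ΣG = 1/71.2 + 1/26.5 + 1/15.5 + 1/11.2 = 0.2056.
Current divider: I(R_G) = I_0 · G_k/ΣG = 2.15 × (0.01404/0.2056) = 2.15 × 0.06832 = 0.1469 mA.

I ≈ 0.147 mA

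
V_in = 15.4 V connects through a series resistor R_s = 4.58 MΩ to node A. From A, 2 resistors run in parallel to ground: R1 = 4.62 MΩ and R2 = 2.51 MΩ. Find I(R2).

I ≈ 1.61 µA

Combine the parallel branches: R_p = (1/4.62 + 1/2.51)⁻¹ = 1.626 MΩ.
V_A = 15.4 × 1.626/6.206 = 4.036 V.
I(R2) = V_A / R2 = 4.036/2.51 = 1.608 µA.
(Check via current divider: I_total = 2.481 µA; share G_k/ΣG = 0.6480 → same result.)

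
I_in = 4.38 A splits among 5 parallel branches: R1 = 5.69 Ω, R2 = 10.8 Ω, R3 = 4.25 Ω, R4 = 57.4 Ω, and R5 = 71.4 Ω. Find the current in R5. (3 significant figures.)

I ≈ 0.115 A

ΣG = 1/5.69 + 1/10.8 + 1/4.25 + 1/57.4 + 1/71.4 = 0.5351.
Current divider: I(R5) = I_in · G_k/ΣG = 4.38 × (0.01401/0.5351) = 4.38 × 0.02618 = 0.1146 A.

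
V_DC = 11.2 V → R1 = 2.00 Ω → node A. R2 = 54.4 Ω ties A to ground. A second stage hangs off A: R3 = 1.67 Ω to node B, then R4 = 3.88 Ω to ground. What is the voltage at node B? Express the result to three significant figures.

V_B ≈ 5.60 V

Looking into the second stage from A: R3 + R4 = 5.550 Ω appears in parallel with R2.
Effective lower resistance at A: R2 ‖ 5.550 = 5.036 Ω.
V_A = 11.2 × 5.036/(2.00 + 5.036) = 8.016 V.
V_B = V_A × 0.6991 = 5.604 V.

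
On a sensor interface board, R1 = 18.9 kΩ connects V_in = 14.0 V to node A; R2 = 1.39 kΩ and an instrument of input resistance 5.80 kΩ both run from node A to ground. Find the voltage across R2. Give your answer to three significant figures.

The load sits in parallel with R2, giving an effective lower resistance R2' = R2·R_L/(R2+R_L) = 1.121 kΩ.
Now apply the divider: V_out = 14.0 × 0.05600 = 0.7841 V.

V_out ≈ 0.784 V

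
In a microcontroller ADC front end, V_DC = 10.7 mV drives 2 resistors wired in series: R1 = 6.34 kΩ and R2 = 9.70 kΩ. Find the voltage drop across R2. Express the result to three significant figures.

Series total: ΣR = 6.34 + 9.70 = 16.04 kΩ.
V = V_DC · R/ΣR = 10.7 × 0.6047 = 6.471 mV.

V ≈ 6.47 mV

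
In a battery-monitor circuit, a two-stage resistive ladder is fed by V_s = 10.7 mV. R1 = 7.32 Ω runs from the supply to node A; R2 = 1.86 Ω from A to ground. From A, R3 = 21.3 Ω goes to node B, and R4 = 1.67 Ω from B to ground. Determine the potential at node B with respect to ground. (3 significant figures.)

Node A sees R2 in parallel with the series input of stage 2, R3 + R4 = 22.97 Ω.
Effective lower resistance at A: R2 ‖ 22.97 = 1.721 Ω.
V_A = 10.7 × 1.721/(7.32 + 1.721) = 2.036 mV.
Stage 2 is unloaded, so V_B = V_A · R4/(R3+R4) = 2.036 × 1.67/22.97 = 0.1481 mV.

V_B ≈ 0.148 mV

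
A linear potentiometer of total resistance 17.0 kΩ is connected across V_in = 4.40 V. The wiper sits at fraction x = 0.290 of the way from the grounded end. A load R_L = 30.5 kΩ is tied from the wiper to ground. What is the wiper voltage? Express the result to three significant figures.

V_out ≈ 1.14 V

Lower segment x·R_p = 4.930 kΩ; upper segment (1−x)·R_p = 12.07 kΩ.
Lower segment in parallel with the load: 4.930 ‖ 30.5 = 4.244 kΩ.
Then V_out = V_in · 4.244/(12.07 + 4.244) = 1.145 V.
(Unloaded: V_out = x·V_in = 1.28 V.)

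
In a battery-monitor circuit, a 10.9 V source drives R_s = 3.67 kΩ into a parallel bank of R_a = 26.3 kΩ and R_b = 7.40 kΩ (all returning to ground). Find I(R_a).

I ≈ 0.253 mA

Equivalent of the parallel group: R_p = 5.775 kΩ.
V_A = 10.9 × 5.775/9.445 = 6.665 V.
Branch current I = V_A/R_a = 6.665/26.3 = 0.2534 mA.
(Check via current divider: I_total = 1.154 mA; share G_k/ΣG = 0.2196 → same result.)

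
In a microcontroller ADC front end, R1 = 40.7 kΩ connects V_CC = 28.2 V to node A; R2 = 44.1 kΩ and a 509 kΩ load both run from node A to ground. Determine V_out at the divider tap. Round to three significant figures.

V_out ≈ 14.1 V

First combine the lower leg with the load: R2 ‖ R_L = 40.58 kΩ.
Then V_out = V_CC · R2'/(R1 + R2') = 28.2 × 40.58/81.28 = 14.08 V.
(Unloaded it would be 14.7 V; the load pulls it down.)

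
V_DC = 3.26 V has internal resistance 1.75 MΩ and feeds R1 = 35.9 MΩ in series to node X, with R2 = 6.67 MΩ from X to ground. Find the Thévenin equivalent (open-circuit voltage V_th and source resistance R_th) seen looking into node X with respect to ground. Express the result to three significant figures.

R1' = 1.75 + 35.9 = 37.65 MΩ (source resistance + R1).
V_th is the unloaded tap voltage: V_DC · R2/(R1'+R2) = 3.26 × 0.1505 = 0.4906 V.
Looking into X with the source shorted: R_th = R1'·R2/(R1'+R2) = 37.65 × 6.67/44.32 = 5.666 MΩ.

V_th ≈ 0.491 V, R_th ≈ 5.67 MΩ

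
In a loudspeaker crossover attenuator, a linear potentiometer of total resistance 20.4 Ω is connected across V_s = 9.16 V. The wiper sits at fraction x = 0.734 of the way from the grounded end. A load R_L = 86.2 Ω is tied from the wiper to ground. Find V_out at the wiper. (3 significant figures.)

V_out ≈ 6.43 V

Split the track: R_lower = x·R_p = 14.97 Ω, R_upper = (1−x)·R_p = 5.426 Ω.
Lower segment in parallel with the load: 14.97 ‖ 86.2 = 12.76 Ω.
Then V_out = V_s · 12.76/(5.426 + 12.76) = 6.426 V.
(Unloaded: V_out = x·V_s = 6.72 V.)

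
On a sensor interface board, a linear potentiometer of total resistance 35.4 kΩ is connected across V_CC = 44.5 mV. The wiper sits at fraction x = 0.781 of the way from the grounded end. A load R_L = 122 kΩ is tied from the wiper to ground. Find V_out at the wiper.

V_out ≈ 33.1 mV

The pot divides into 7.753 kΩ above the wiper and 27.65 kΩ below.
(x·R_p) ‖ R_L = 22.54 kΩ.
V_out = 44.5 × 22.54/(7.753 + 22.54) = 33.11 mV.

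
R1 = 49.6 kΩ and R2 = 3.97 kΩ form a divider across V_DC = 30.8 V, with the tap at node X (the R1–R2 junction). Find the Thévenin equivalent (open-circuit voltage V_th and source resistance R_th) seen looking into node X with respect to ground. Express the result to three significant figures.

V_th is the unloaded tap voltage: V_DC · R2/(R1+R2) = 30.8 × 0.07411 = 2.283 V.
Looking into X with the source shorted: R_th = R1·R2/(R1+R2) = 49.60 × 3.97/53.57 = 3.676 kΩ.

V_th ≈ 2.28 V, R_th ≈ 3.68 kΩ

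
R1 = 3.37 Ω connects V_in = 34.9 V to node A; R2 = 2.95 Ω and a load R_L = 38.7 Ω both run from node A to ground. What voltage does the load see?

V_out ≈ 15.7 V

The load sits in parallel with R2, giving an effective lower resistance R2' = R2·R_L/(R2+R_L) = 2.741 Ω.
Now apply the divider: V_out = 34.9 × 0.4485 = 15.65 V.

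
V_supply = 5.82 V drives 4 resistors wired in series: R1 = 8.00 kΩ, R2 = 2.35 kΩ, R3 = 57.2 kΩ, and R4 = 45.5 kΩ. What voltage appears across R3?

V ≈ 2.94 V

ΣR = 8.00 + 2.35 + 57.2 + 45.5 = 113.0 kΩ.
V = V_supply · R/ΣR = 5.82 × 0.5060 = 2.945 V.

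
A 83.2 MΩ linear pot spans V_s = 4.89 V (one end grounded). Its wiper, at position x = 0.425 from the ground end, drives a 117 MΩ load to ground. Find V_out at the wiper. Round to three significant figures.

Lower segment x·R_p = 35.36 MΩ; upper segment (1−x)·R_p = 47.84 MΩ.
(x·R_p) ‖ R_L = 27.15 MΩ.
V_out = 4.89 × 27.15/(47.84 + 27.15) = 1.771 V.
(Unloaded: V_out = x·V_s = 2.08 V.)

V_out ≈ 1.77 V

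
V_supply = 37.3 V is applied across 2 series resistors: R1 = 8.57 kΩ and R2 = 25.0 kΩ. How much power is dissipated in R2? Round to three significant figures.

P ≈ 30.9 mW

ΣR = 33.57 kΩ → I = 37.3/33.57 = 1.111 mA.
P(R2) = I²·R2 = (1.111)² × 25.0 = 30.86 mW.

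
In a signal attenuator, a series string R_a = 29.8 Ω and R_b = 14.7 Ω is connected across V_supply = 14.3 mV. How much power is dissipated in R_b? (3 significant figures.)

The common current is I = 14.3/44.50 = 0.3213 mA.
V(R_b) = I·R = 4.724 mV; P = V·I = 4.724 × 0.3213 = 1.518 µW.

P ≈ 1.52 µW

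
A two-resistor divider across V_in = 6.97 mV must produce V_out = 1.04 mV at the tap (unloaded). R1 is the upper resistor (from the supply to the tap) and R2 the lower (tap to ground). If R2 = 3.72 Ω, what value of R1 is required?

R1 ≈ 21.2 Ω

V_out/V_in = R2/(R1+R2) = 0.1492.
R1 = R2·(1/k − 1) = 3.72 × 5.702 = 21.21 Ω.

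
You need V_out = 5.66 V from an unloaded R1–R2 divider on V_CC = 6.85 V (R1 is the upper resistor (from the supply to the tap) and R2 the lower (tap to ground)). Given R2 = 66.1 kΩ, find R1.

The divider ratio is R2/(R1+R2) = 5.66/6.85 = 0.8263.
Rearranging, R1 = R2·(1−k)/k = 66.1 × 0.2102 = 13.90 kΩ.

R1 ≈ 13.9 kΩ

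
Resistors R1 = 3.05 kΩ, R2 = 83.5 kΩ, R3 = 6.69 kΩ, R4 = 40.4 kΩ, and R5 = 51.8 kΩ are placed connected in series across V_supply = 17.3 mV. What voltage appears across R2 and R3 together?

ΣR = 3.05 + 83.5 + 6.69 + 40.4 + 51.8 = 185.4 kΩ.
R_{R2..R3} = 83.5 + 6.69 = 90.19 kΩ.
By the voltage-divider rule, V = 17.3 × 90.19/185.4 = 8.414 mV.

V ≈ 8.41 mV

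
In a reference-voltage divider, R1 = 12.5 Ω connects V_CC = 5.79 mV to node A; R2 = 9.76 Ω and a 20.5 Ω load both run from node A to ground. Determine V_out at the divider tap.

V_out ≈ 2.00 mV

First combine the lower leg with the load: R2 ‖ R_L = 6.612 Ω.
Voltage divider with the loaded lower leg: V_out = 5.79 × 6.612/(12.5 + 6.612) = 5.79 × 0.3460 = 2.003 mV.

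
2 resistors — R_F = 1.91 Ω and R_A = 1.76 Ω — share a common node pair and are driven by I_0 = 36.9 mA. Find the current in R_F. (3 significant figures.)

I ≈ 17.7 mA

For two parallel branches, I_k = I_0 · (other R)/(sum of R).
So I = 36.9 × 1.76/3.670 = 17.70 mA.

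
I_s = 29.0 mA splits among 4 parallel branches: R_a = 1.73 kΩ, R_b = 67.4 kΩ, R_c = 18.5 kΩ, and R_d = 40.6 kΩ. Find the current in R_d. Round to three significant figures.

I ≈ 1.06 mA

Total conductance ΣG = 1/1.73 + 1/67.4 + 1/18.5 + 1/40.6 = 0.6716 (units of 1/kΩ).
By the current-divider rule, I = I_s · G_k/ΣG = 29.0 × 0.03668 = 1.064 mA.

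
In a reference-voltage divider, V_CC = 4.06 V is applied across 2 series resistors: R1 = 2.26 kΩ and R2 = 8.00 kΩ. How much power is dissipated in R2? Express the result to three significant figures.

Series current I = V_CC/ΣR = 4.06/10.26 = 0.3957 mA.
V(R2) = I·R = 3.166 V; P = V·I = 3.166 × 0.3957 = 1.253 mW.

P ≈ 1.25 mW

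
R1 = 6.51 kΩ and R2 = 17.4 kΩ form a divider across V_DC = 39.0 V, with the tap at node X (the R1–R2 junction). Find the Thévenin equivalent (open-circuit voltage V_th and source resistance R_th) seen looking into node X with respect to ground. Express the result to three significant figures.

V_th ≈ 28.4 V, R_th ≈ 4.74 kΩ

With X open, the divider is unloaded: V_th = 39.0 × 17.4/23.91 = 28.38 V.
Zeroing V_DC shorts the top of R1 to ground, so R_th = R1 ‖ R2 = 4.738 kΩ.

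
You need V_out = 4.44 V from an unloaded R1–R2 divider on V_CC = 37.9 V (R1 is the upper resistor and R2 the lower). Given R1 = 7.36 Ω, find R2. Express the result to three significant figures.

V_out/V_CC = R2/(R1+R2) = 0.1172.
So R2 = R1 · V_out/(V_CC − V_out) = 7.36 × 4.44/(37.9 − 4.44) = 7.36 × 0.1327 = 0.9766 Ω.

R2 ≈ 0.977 Ω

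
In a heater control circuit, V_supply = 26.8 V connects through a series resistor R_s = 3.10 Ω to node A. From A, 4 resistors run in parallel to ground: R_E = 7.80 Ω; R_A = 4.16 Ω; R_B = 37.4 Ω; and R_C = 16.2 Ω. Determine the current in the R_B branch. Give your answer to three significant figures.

Combine the parallel branches: R_p = (1/7.80 + 1/4.16 + 1/37.4 + 1/16.2)⁻¹ = 2.188 Ω.
Node voltage V_A = V_supply · R_p/(R_s + R_p) = 26.8 × 0.4138 = 11.09 V.
Branch current I = V_A/R_B = 11.09/37.4 = 0.2965 A.

I ≈ 0.296 A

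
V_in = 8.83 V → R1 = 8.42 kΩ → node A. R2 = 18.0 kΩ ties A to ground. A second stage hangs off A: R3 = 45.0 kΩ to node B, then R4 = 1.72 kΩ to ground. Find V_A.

The second stage (R3 + R4 = 46.72 kΩ) loads node A in parallel with R2.
Effective lower resistance at A: R2 ‖ 46.72 = 12.99 kΩ.
V_A = 8.83 × 12.99/(8.42 + 12.99) = 5.358 V.

V_A ≈ 5.36 V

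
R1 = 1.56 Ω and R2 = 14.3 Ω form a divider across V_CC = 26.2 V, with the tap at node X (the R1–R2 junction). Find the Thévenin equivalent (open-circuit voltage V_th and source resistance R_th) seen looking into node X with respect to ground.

V_th ≈ 23.6 V, R_th ≈ 1.41 Ω

Open-circuit (no load on X): V_th = V_CC · R2/(R1 + R2) = 26.2 × 14.3/(1.560 + 14.3) = 23.62 V.
With V_CC suppressed (replaced by a short), R_th = R1 ‖ R2 = (1.560 × 14.3)/(1.560 + 14.3) = 1.407 Ω.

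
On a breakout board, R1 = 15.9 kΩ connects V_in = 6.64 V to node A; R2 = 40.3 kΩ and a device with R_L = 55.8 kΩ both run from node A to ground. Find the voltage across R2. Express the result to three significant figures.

First combine the lower leg with the load: R2 ‖ R_L = 23.40 kΩ.
Now apply the divider: V_out = 6.64 × 0.5954 = 3.954 V.
(Unloaded it would be 4.76 V; the load pulls it down.)

V_out ≈ 3.95 V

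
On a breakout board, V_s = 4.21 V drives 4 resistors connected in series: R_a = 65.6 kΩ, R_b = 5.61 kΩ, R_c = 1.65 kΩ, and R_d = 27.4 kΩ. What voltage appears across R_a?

Total series resistance ΣR = 65.6 + 5.61 + 1.65 + 27.4 = 100.3 kΩ.
By the voltage-divider rule, V = 4.21 × 65.60/100.3 = 2.755 V.

V ≈ 2.75 V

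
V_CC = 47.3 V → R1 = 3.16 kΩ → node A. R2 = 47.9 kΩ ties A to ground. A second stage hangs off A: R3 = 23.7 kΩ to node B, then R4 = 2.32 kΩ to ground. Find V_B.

V_B ≈ 3.55 V

The second stage (R3 + R4 = 26.02 kΩ) loads node A in parallel with R2.
Effective lower resistance at A: R2 ‖ 26.02 = 16.86 kΩ.
So V_A = 47.3 × 0.8422 = 39.83 V.
V_B = V_A × 0.08916 = 3.552 V.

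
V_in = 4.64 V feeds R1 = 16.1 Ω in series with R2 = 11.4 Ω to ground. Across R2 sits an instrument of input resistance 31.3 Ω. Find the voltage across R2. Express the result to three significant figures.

V_out ≈ 1.59 V

The load sits in parallel with R2, giving an effective lower resistance R2' = R2·R_L/(R2+R_L) = 8.356 Ω.
Then V_out = V_in · R2'/(R1 + R2') = 4.64 × 8.356/24.46 = 1.585 V.
(Unloaded it would be 1.92 V; the load pulls it down.)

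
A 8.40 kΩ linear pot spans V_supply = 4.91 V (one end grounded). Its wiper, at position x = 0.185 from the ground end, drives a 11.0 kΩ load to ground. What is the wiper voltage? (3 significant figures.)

V_out ≈ 0.815 V

Lower segment x·R_p = 1.554 kΩ; upper segment (1−x)·R_p = 6.846 kΩ.
Lower segment in parallel with the load: 1.554 ‖ 11.0 = 1.362 kΩ.
V_out = 4.91 × 1.362/(6.846 + 1.362) = 0.8146 V.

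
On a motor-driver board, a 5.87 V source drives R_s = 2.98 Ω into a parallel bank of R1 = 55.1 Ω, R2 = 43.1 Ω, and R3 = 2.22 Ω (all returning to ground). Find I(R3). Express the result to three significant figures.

Parallel bank: R_p = 1/(1/55.1 + 1/43.1 + 1/2.22) = 2.033 Ω.
V_A by voltage divider: V_A = 5.87 × 2.033/(2.98 + 2.033) = 2.381 V.
Branch current I = V_A/R3 = 2.381/2.22 = 1.072 A.

I ≈ 1.07 A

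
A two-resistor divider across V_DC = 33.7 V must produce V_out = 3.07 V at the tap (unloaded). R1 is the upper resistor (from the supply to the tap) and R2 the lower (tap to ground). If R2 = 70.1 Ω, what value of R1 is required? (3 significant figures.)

The divider ratio is R2/(R1+R2) = 3.07/33.7 = 0.09110.
R1 = R2·(1/k − 1) = 70.1 × 9.977 = 699.4 Ω.

R1 ≈ 699 Ω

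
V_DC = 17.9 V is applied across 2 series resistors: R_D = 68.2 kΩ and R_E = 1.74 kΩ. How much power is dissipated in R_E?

Series current I = V_DC/ΣR = 17.9/69.94 = 0.2559 mA.
V(R_E) = I·R = 0.4453 V; P = V·I = 0.4453 × 0.2559 = 0.1140 mW.

P ≈ 0.114 mW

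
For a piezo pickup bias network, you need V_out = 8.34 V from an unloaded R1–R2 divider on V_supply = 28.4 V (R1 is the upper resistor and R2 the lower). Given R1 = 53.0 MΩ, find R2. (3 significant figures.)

V_out/V_supply = R2/(R1+R2) = 0.2937.
R2 = R1 · 0.2937/(1 − 0.2937) = 22.03 MΩ.

R2 ≈ 22.0 MΩ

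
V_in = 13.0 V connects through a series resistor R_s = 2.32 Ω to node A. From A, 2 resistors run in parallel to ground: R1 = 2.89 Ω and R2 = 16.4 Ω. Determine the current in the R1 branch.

I ≈ 2.31 A

Combine the parallel branches: R_p = (1/2.89 + 1/16.4)⁻¹ = 2.457 Ω.
V_A by voltage divider: V_A = 13.0 × 2.457/(2.32 + 2.457) = 6.686 V.
Branch current I = V_A/R1 = 6.686/2.89 = 2.314 A.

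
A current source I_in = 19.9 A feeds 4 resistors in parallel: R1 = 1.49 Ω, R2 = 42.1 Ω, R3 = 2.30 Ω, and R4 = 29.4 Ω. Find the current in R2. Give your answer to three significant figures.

I ≈ 0.406 A

Total conductance ΣG = 1/1.49 + 1/42.1 + 1/2.30 + 1/29.4 = 1.164 (units of 1/Ω).
By the current-divider rule, I = I_in · G_k/ΣG = 19.9 × 0.02041 = 0.4062 A.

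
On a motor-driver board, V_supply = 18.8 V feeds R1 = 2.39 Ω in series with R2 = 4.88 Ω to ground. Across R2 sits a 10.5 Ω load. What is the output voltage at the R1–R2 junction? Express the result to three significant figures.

V_out ≈ 10.9 V

R2 ‖ R_L = (4.88 × 10.5)/(4.88 + 10.5) = 3.332 Ω.
Now apply the divider: V_out = 18.8 × 0.5823 = 10.95 V.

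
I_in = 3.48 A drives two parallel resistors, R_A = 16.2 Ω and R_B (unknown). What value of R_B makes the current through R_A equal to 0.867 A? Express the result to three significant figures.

R_B ≈ 5.38 Ω

The fraction through R_A equals R_B/(R_A+R_B).
0.867/3.48 = R_B/(R_A + R_B) → R_B = R_A · (0.2491)/(1 − 0.2491) = 16.2 × 0.3318 = 5.375 Ω.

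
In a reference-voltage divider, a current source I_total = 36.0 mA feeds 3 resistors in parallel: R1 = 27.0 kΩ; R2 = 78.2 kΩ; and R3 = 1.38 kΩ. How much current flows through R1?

I ≈ 1.72 mA

Total conductance ΣG = 1/27.0 + 1/78.2 + 1/1.38 = 0.7745 (units of 1/kΩ).
By the current-divider rule, I = I_total · G_k/ΣG = 36.0 × 0.04782 = 1.722 mA.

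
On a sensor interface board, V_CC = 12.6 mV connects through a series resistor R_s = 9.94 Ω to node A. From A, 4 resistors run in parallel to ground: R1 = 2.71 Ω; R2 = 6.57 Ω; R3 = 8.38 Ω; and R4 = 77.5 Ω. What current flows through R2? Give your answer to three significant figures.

I ≈ 0.256 mA

Parallel bank: R_p = 1/(1/2.71 + 1/6.57 + 1/8.38 + 1/77.5) = 1.530 Ω.
V_A = 12.6 × 1.530/11.47 = 1.681 mV.
Branch current I = V_A/R2 = 1.681/6.57 = 0.2559 mA.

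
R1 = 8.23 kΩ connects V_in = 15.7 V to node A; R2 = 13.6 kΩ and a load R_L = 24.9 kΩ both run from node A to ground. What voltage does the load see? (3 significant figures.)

R2 ‖ R_L = (13.6 × 24.9)/(13.6 + 24.9) = 8.796 kΩ.
Now apply the divider: V_out = 15.7 × 0.5166 = 8.111 V.
(Unloaded it would be 9.78 V; the load pulls it down.)

V_out ≈ 8.11 V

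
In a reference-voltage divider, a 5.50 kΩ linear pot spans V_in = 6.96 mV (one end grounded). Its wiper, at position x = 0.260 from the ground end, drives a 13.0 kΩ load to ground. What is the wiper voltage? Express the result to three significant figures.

The pot divides into 4.070 kΩ above the wiper and 1.430 kΩ below.
(x·R_p) ‖ R_L = 1.288 kΩ.
V_out = 6.96 × 1.288/(4.070 + 1.288) = 1.673 mV.
(Unloaded: V_out = x·V_in = 1.81 mV.)

V_out ≈ 1.67 mV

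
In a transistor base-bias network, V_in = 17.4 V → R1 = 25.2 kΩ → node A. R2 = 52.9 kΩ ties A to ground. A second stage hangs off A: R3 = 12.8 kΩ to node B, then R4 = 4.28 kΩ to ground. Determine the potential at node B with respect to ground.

Looking into the second stage from A: R3 + R4 = 17.08 kΩ appears in parallel with R2.
R2 ‖ (R3+R4) = 12.91 kΩ.
So V_A = 17.4 × 0.3388 = 5.895 V.
Stage 2 is unloaded, so V_B = V_A · R4/(R3+R4) = 5.895 × 4.28/17.08 = 1.477 V.

V_B ≈ 1.48 V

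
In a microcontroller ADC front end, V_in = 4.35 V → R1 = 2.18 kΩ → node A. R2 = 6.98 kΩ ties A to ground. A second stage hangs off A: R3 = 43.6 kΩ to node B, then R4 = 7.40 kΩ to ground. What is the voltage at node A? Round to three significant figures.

Node A sees R2 in parallel with the series input of stage 2, R3 + R4 = 51.00 kΩ.
R2 ‖ (R3+R4) = 6.140 kΩ.
V_A = 4.35 × 6.140/(2.18 + 6.140) = 3.210 V.

V_A ≈ 3.21 V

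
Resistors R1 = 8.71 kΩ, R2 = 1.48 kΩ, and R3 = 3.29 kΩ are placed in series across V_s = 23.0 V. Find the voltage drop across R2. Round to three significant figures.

Total series resistance ΣR = 8.71 + 1.48 + 3.29 = 13.48 kΩ.
By the voltage-divider rule, V = 23.0 × 1.480/13.48 = 2.525 V.

V ≈ 2.53 V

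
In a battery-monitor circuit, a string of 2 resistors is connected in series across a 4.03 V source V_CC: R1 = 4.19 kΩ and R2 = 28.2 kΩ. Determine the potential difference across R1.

V ≈ 0.521 V

Total series resistance ΣR = 4.19 + 28.2 = 32.39 kΩ.
V = V_CC · R/ΣR = 4.03 × 0.1294 = 0.5213 V.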